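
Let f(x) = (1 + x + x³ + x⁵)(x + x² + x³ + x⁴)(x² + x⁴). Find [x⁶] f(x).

5

(1 + x + x³ + x⁵) has coefficients 1,1,0,1,0,1 for degrees 0…5.
(x + x² + x³ + x⁴) has coefficients 0,1,1,1,1,0,0 for degrees 0…6.
Finally multiplying by (x² + x⁴), the product of all factors after the first has coefficients 0,0,0,1,1,2,2 for degrees 0…6.
[x⁶] = 1·2 + 1·2 + 1·1 + 1·0 = 5.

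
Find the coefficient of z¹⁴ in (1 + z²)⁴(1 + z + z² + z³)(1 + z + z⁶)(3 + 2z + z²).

(1 + z²)⁴ has coefficients 1,0,4,0,6,0,4,0,1 for degrees 0…8.
(1 + z + z² + z³) has coefficients 1,1,1,1,0,0,0,0,0,0,0,0,0,0,0 for degrees 0…14.
Multiplying by (1 + z + z⁶) gives running coefficients 1,2,2,2,1,0,1,1,1,1,0,0,0,0,0 for degrees 0…14.
Finally multiplying by (3 + 2z + z²), the product of all factors after the first has coefficients 3,8,11,12,9,4,4,5,6,6,3,1,0,0,0 for degrees 0…14.
[z¹⁴] = 1·0 + 4·0 + 6·3 + 4·6 + 1·4 = 46.

46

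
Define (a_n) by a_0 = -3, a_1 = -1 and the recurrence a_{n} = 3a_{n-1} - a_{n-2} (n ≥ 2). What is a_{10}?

The ordinary generating function has denominator 1 - 3z + z^2.
Iterating the recurrence: a_0,…,a_{10} = -3, -1, 0, 1, 3, 8, 21, 55, 144, 377, 987.

987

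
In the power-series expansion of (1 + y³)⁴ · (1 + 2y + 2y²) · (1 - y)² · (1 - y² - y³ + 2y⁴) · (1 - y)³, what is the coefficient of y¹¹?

(1 + y³)⁴ has coefficients 1,0,0,4,0,0,6,0,0,4,0,0 for degrees 0…11.
(1 + 2y + 2y²) has coefficients 1,2,2,0,0,0,0,0,0,0,0,0 for degrees 0…11.
Multiplying by (1 - y)² gives running coefficients 1,0,-1,-2,2,0,0,0,0,0,0,0 for degrees 0…11.
Multiplying by (1 - y² - y³ + 2y⁴) gives running coefficients 1,0,-2,-3,5,3,-2,-6,4,0,0,0 for degrees 0…11.
Finally multiplying by (1 - y)³, the product of all factors after the first has coefficients 1,-3,1,2,8,-19,7,4,13,-28,18,-4 for degrees 0…11.
[y¹¹] = 1·(-4) + 4·13 + 6·(-19) + 4·1 = -62.

-62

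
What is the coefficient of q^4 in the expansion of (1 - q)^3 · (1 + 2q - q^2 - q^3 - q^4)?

-3

(1 - q)^3 has coefficients 1,-3,3,-1 for degrees 0…3.
(1 + 2q - q^2 - q^3 - q^4) has coefficients 1,2,-1,-1,-1 for degrees 0…4.
[q^4] = 1·(-1) − 3·(-1) + 3·(-1) − 1·2 = -3.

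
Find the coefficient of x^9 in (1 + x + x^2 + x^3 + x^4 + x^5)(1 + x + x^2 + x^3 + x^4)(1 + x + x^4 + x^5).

13

(1 + x + x^2 + x^3 + x^4 + x^5) has coefficients 1,1,1,1,1,1 for degrees 0…5.
(1 + x + x^2 + x^3 + x^4) has coefficients 1,1,1,1,1,0,0,0,0,0 for degrees 0…9.
Finally multiplying by (1 + x + x^4 + x^5), the product of all factors after the first has coefficients 1,2,2,2,3,3,2,2,2,1 for degrees 0…9.
[x^9] = 1·1 + 1·2 + 1·2 + 1·2 + 1·3 + 1·3 = 13.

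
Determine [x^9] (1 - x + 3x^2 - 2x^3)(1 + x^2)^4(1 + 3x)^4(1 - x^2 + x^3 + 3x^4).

(1 - x + 3x^2 - 2x^3) has coefficients 1,-1,3,-2 for degrees 0…3.
(1 + x^2)^4 has coefficients 1,0,4,0,6,0,4,0,1,0 for degrees 0…9.
Multiplying by (1 + 3x)^4 gives running coefficients 1,12,58,156,303,504,652,696,703,444 for degrees 0…9.
Finally multiplying by (1 - x^2 + x^3 + 3x^4), the product of all factors after the first has coefficients 1,12,57,145,260,442,679,963,1464,1912 for degrees 0…9.
[x^9] = 1·1912 − 1·1464 + 3·963 − 2·679 = 1979.

1979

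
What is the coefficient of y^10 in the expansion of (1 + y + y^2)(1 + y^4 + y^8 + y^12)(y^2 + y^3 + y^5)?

(1 + y + y^2) has coefficients 1,1,1 for degrees 0…2.
(1 + y^4 + y^8 + y^12) has coefficients 1,0,0,0,1,0,0,0,1,0,0 for degrees 0…10.
Finally multiplying by (y^2 + y^3 + y^5), the product of all factors after the first has coefficients 0,0,1,1,0,1,1,1,0,1,1 for degrees 0…10.
[y^10] = 1·1 + 1·1 + 1·0 = 2.

2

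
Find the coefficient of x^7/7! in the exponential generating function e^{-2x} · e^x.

The EGF product rule gives c_7 = Σ_{k_1+k_2=7} C(7; k_1,k_2) · ∏ g_i(k_i), where e^{-2x} gives (-2)^k; e^x gives (1)^k.
g_1(k) for k = 0…7: 1, -2, 4, -8, 16, -32, 64, -128.
g_2(k) for k = 0…7: 1, 1, 1, 1, 1, 1, 1, 1.
c_7 = Σ_k C(7,k)·g_1(k)·g_2(7−k) = 1·1·1 + 7·(-2)·1 + 21·4·1 + 35·(-8)·1 + 35·16·1 + 21·(-32)·1 + 7·64·1 + 1·(-128)·1 = 1 − 14 + 84 − 280 + 560 − 672 + 448 − 128 = -1.

-1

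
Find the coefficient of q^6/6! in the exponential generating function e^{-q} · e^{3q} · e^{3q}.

The EGF product rule gives c_6 = Σ_{k_1+k_2+k_3=6} C(6; k_1,k_2,k_3) · ∏ g_i(k_i), where e^{-q} gives (-1)^k; e^{3q} gives (3)^k; e^{3q} gives (3)^k.
g_1(k) for k = 0…6: 1, -1, 1, -1, 1, -1, 1.
g_2(k) for k = 0…6: 1, 3, 9, 27, 81, 243, 729.
g_3(k) for k = 0…6: 1, 3, 9, 27, 81, 243, 729.
First combine the last two factors: h(k) = Σ_j C(k,j)·g_2(j)·g_3(k−j) for k = 0…6: 1, 6, 36, 216, 1296, 7776, 46656.
c_6 = Σ_k C(6,k)·g_1(k)·h(6−k) = 1·1·46656 + 6·(-1)·7776 + 15·1·1296 + 20·(-1)·216 + 15·1·36 + 6·(-1)·6 + 1·1·1 = 46656 − 46656 + 19440 − 4320 + 540 − 36 + 1 = 15625.

15625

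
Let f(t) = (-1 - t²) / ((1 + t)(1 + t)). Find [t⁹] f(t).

18

The denominator gives the recurrence a_n = −2a_(n−1) − a_(n−2) for n ≥ 3; the numerator fixes a_0 = -1, a_1 = 2, a_2 = -4.
Iterating: -1, 2, -4, 6, -8, 10, -12, 14, -16, 18, so a_9 = 18.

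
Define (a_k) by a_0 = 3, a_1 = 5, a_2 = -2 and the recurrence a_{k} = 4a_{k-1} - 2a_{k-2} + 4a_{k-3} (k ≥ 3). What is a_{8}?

-128

The ordinary generating function has denominator 1 - 4t + 2t^2 - 4t^3.
Iterating the recurrence: a_0,…,a_{8} = 3, 5, -2, -6, 0, 4, -8, -40, -128.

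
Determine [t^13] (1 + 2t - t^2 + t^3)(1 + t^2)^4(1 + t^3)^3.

(1 + 2t - t^2 + t^3) has coefficients 1,2,-1,1 for degrees 0…3.
(1 + t^2)^4 has coefficients 1,0,4,0,6,0,4,0,1,0,0,0,0,0 for degrees 0…13.
Finally multiplying by (1 + t^3)^3, the product of all factors after the first has coefficients 1,0,4,3,6,12,7,18,13,13,18,7,12,6 for degrees 0…13.
[t^13] = 1·6 + 2·12 − 1·7 + 1·18 = 41.

41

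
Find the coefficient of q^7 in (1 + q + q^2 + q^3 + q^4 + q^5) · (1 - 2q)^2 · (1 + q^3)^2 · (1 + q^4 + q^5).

7

(1 + q + q^2 + q^3 + q^4 + q^5) has coefficients 1,1,1,1,1,1 for degrees 0…5.
(1 - 2q)^2 has coefficients 1,-4,4,0,0,0,0,0 for degrees 0…7.
Multiplying by (1 + q^3)^2 gives running coefficients 1,-4,4,2,-8,8,1,-4 for degrees 0…7.
Finally multiplying by (1 + q^4 + q^5), the product of all factors after the first has coefficients 1,-4,4,2,-7,5,1,2 for degrees 0…7.
[q^7] = 1·2 + 1·1 + 1·5 + 1·(-7) + 1·2 + 1·4 = 7.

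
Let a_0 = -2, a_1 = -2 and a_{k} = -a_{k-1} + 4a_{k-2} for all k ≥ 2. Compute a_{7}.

158

The ordinary generating function has denominator 1 + t - 4t^2.
Iterating the recurrence: a_0,…,a_{7} = -2, -2, -6, -2, -22, 14, -102, 158.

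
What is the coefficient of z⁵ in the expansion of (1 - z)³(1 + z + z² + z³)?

2

(1 - z)³ has coefficients 1,-3,3,-1 for degrees 0…3.
(1 + z + z² + z³) has coefficients 1,1,1,1,0,0 for degrees 0…5.
[z⁵] = 1·0 − 3·0 + 3·1 − 1·1 = 2.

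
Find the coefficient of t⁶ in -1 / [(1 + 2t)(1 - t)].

-43

The denominator gives the recurrence a_n = −a_(n−1) + 2a_(n−2) for n ≥ 2; the numerator fixes a_0 = -1, a_1 = 1.
Iterating: -1, 1, -3, 5, -11, 21, -43, so a_6 = -43.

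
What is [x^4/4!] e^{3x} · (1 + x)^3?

The EGF product rule gives c_4 = Σ_{k_1+k_2=4} C(4; k_1,k_2) · ∏ g_i(k_i), where e^{3x} gives (3)^k; (1+x)^3 gives the falling factorial (3)_k.
g_1(k) for k = 0…4: 1, 3, 9, 27, 81.
g_2(k) for k = 0…4: 1, 3, 6, 6, 0.
c_4 = Σ_k C(4,k)·g_1(k)·g_2(4−k) = 4·3·6 + 6·9·6 + 4·27·3 + 1·81·1 = 72 + 324 + 324 + 81 = 801.

801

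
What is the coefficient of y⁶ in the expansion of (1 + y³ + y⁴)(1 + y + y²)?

(1 + y³ + y⁴) has coefficients 1,0,0,1,1 for degrees 0…4.
(1 + y + y²) has coefficients 1,1,1,0,0,0,0 for degrees 0…6.
[y⁶] = 1·0 + 1·0 + 1·1 = 1.

1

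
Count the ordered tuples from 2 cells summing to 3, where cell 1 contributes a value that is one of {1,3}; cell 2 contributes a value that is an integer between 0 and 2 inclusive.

The generating function for the choices is (y + y^3)·(1 + y + y^2); the count is [y^3].
(y + y^3) has coefficients 0,1,0,1 for degrees 0…3.
(1 + y + y^2) has coefficients 1,1,1,0 for degrees 0…3.
[y^3] = 1·1 + 1·1 = 2.

2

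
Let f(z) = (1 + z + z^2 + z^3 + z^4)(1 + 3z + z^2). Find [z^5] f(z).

4

(1 + z + z^2 + z^3 + z^4) has coefficients 1,1,1,1,1 for degrees 0…4.
(1 + 3z + z^2) has coefficients 1,3,1,0,0,0 for degrees 0…5.
[z^5] = 1·0 + 1·0 + 1·0 + 1·1 + 1·3 = 4.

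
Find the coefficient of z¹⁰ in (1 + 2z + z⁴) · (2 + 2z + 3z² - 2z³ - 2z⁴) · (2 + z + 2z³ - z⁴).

(1 + 2z + z⁴) has coefficients 1,2,0,0,1 for degrees 0…4.
(2 + 2z + 3z² - 2z³ - 2z⁴) has coefficients 2,2,3,-2,-2,0,0,0,0,0,0 for degrees 0…10.
Finally multiplying by (2 + z + 2z³ - z⁴), the product of all factors after the first has coefficients 4,6,8,3,-4,2,-7,-2,2,0,0 for degrees 0…10.
[z¹⁰] = 1·0 + 2·0 + 1·(-7) = -7.

-7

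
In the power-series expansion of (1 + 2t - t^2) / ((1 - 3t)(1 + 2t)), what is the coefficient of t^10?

55010

The denominator gives the recurrence a_n = a_(n−1) + 6a_(n−2) for n ≥ 3; the numerator fixes a_0 = 1, a_1 = 3, a_2 = 8.
Iterating: 1, 3, 8, 26, 74, 230, 674, 2054, 6098, 18422, 55010, so a_10 = 55010.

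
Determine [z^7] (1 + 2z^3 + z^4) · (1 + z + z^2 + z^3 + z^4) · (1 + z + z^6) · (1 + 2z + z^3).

28

(1 + 2z^3 + z^4) has coefficients 1,0,0,2,1 for degrees 0…4.
(1 + z + z^2 + z^3 + z^4) has coefficients 1,1,1,1,1,0,0,0 for degrees 0…7.
Multiplying by (1 + z + z^6) gives running coefficients 1,2,2,2,2,1,1,1 for degrees 0…7.
Finally multiplying by (1 + 2z + z^3), the product of all factors after the first has coefficients 1,4,6,7,8,7,5,5 for degrees 0…7.
[z^7] = 1·5 + 2·8 + 1·7 = 28.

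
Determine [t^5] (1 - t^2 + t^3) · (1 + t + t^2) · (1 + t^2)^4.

(1 - t^2 + t^3) has coefficients 1,0,-1,1 for degrees 0…3.
(1 + t + t^2) has coefficients 1,1,1,0,0,0 for degrees 0…5.
Finally multiplying by (1 + t^2)^4, the product of all factors after the first has coefficients 1,1,5,4,10,6 for degrees 0…5.
[t^5] = 1·6 − 1·4 + 1·5 = 7.

7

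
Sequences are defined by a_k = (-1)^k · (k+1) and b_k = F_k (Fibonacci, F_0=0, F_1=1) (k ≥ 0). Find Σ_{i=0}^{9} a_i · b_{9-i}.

Write out a_i and b_{9-i} for i = 0,…,9 and sum the products.
Σ = 1·34 − 2·21 + 3·13 − 4·8 + 5·5 − 6·3 + 7·2 − 8·1 + 9·1 − 10·0 = 21.

21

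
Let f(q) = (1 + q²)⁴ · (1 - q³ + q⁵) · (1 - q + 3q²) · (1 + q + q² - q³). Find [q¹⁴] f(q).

(1 + q²)⁴ has coefficients 1,0,4,0,6,0,4,0,1 for degrees 0…8.
(1 - q³ + q⁵) has coefficients 1,0,0,-1,0,1,0,0,0,0,0,0,0,0,0 for degrees 0…14.
Multiplying by (1 - q + 3q²) gives running coefficients 1,-1,3,-1,1,-2,-1,3,0,0,0,0,0,0,0 for degrees 0…14.
Finally multiplying by (1 + q + q² - q³), the product of all factors after the first has coefficients 1,0,3,0,4,-5,-1,-1,4,4,-3,0,0,0,0 for degrees 0…14.
[q¹⁴] = 1·0 + 4·0 + 6·(-3) + 4·4 + 1·(-1) = -3.

-3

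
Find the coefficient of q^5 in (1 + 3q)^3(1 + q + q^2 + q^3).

(1 + 3q)^3 has coefficients 1,9,27,27 for degrees 0…3.
(1 + q + q^2 + q^3) has coefficients 1,1,1,1,0,0 for degrees 0…5.
[q^5] = 1·0 + 9·0 + 27·1 + 27·1 = 54.

54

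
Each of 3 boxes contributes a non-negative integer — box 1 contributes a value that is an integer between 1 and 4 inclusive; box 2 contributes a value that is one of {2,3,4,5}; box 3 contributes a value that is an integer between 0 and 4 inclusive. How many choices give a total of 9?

13

The generating function for the choices is (y + y^2 + y^3 + y^4)·(y^2 + y^3 + y^4 + y^5)·(1 + y + y^2 + y^3 + y^4); the count is [y^9].
(y + y^2 + y^3 + y^4) has coefficients 0,1,1,1,1 for degrees 0…4.
(y^2 + y^3 + y^4 + y^5) has coefficients 0,0,1,1,1,1,0,0,0,0 for degrees 0…9.
Finally multiplying by (1 + y + y^2 + y^3 + y^4), the product of all factors after the first has coefficients 0,0,1,2,3,4,4,3,2,1 for degrees 0…9.
[y^9] = 1·2 + 1·3 + 1·4 + 1·4 = 13.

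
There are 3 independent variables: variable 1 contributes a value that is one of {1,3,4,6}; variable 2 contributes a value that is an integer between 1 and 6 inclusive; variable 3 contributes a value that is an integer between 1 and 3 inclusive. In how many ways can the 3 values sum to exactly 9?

10

The generating function for the choices is (q + q^3 + q^4 + q^6)·(q + q^2 + q^3 + q^4 + q^5 + q^6)·(q + q^2 + q^3); the count is [q^9].
(q + q^3 + q^4 + q^6) has coefficients 0,1,0,1,1,0,1 for degrees 0…6.
(q + q^2 + q^3 + q^4 + q^5 + q^6) has coefficients 0,1,1,1,1,1,1,0,0,0 for degrees 0…9.
Finally multiplying by (q + q^2 + q^3), the product of all factors after the first has coefficients 0,0,1,2,3,3,3,3,2,1 for degrees 0…9.
[q^9] = 1·2 + 1·3 + 1·3 + 1·2 = 10.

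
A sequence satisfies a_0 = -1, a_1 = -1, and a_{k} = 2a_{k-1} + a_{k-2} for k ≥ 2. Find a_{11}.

-8119

The ordinary generating function has denominator 1 - 2x - x^2.
Iterating the recurrence: a_0,…,a_{11} = -1, -1, -3, -7, -17, -41, -99, -239, -577, -1393, -3363, -8119.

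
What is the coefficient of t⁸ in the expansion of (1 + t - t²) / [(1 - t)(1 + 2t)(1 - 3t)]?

7234

Partial fractions give a closed form: a_n = (-1/6)·1^n + (1/15)·(-2)^n + (11/10)·3^n.
At n = 8: a_8 = 7234.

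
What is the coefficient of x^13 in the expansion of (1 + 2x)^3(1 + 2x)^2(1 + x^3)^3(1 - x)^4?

-183

(1 + 2x)^3 has coefficients 1,6,12,8 for degrees 0…3.
(1 + 2x)^2 has coefficients 1,4,4,0,0,0,0,0,0,0,0,0,0,0 for degrees 0…13.
Multiplying by (1 + x^3)^3 gives running coefficients 1,4,4,3,12,12,3,12,12,1,4,4,0,0 for degrees 0…13.
Finally multiplying by (1 - x)^4, the product of all factors after the first has coefficients 1,0,-6,7,9,-30,19,27,-54,25,27,-42,16,9 for degrees 0…13.
[x^13] = 1·9 + 6·16 + 12·(-42) + 8·27 = -183.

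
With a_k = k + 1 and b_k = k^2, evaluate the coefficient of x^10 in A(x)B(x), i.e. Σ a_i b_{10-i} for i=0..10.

This is [x^10] in the product of the two ordinary generating functions.
Σ = 1·100 + 2·81 + 3·64 + 4·49 + 5·36 + 6·25 + 7·16 + 8·9 + 9·4 + 10·1 + 11·0 = 1210.

1210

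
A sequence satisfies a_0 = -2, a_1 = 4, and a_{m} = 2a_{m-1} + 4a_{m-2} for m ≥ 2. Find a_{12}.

450560

The ordinary generating function has denominator 1 - 2y - 4y^2.
Iterating the recurrence: a_0,…,a_{12} = -2, 4, 0, 16, 32, 128, 384, 1280, 4096, 13312, 43008, 139264, 450560.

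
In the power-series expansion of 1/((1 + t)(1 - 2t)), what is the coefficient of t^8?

Partial fractions give a closed form: a_n = (1/3)·(-1)^n + (2/3)·2^n.
At n = 8: a_8 = 171.

171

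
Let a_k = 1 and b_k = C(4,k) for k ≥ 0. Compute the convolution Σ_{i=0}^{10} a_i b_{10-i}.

This is [x^10] in the product of the two ordinary generating functions.
Σ = 1·0 + 1·0 + 1·0 + 1·0 + 1·0 + 1·0 + 1·1 + 1·4 + 1·6 + 1·4 + 1·1 = 16.

16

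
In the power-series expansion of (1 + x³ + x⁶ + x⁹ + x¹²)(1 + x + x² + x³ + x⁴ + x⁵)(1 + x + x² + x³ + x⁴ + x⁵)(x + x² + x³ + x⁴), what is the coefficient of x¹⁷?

45

(1 + x³ + x⁶ + x⁹ + x¹²) has coefficients 1,0,0,1,0,0,1,0,0,1,0,0,1 for degrees 0…12.
(1 + x + x² + x³ + x⁴ + x⁵) has coefficients 1,1,1,1,1,1,0,0,0,0,0,0,0,0,0,0,0,0 for degrees 0…17.
Multiplying by (1 + x + x² + x³ + x⁴ + x⁵) gives running coefficients 1,2,3,4,5,6,5,4,3,2,1,0,0,0,0,0,0,0 for degrees 0…17.
Finally multiplying by (x + x² + x³ + x⁴), the product of all factors after the first has coefficients 0,1,3,6,10,14,18,20,20,18,14,10,6,3,1,0,0,0 for degrees 0…17.
[x¹⁷] = 1·0 + 1·1 + 1·10 + 1·20 + 1·14 = 45.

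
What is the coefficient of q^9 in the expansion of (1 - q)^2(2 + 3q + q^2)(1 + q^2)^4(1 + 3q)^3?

(1 - q)^2 has coefficients 1,-2,1 for degrees 0…2.
(2 + 3q + q^2) has coefficients 2,3,1,0,0,0,0,0,0,0 for degrees 0…9.
Multiplying by (1 + q^2)^4 gives running coefficients 2,3,9,12,16,18,14,12,6,3 for degrees 0…9.
Finally multiplying by (1 + 3q)^3, the product of all factors after the first has coefficients 2,21,90,228,448,729,932,1056,978,759 for degrees 0…9.
[q^9] = 1·759 − 2·978 + 1·1056 = -141.

-141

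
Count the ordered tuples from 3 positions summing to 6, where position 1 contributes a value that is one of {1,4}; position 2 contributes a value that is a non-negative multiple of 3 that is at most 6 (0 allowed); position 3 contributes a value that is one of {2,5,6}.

The generating function for the choices is (y + y⁴)·(1 + y³ + y⁶)·(y² + y⁵ + y⁶); the count is [y⁶].
(y + y⁴) has coefficients 0,1,0,0,1 for degrees 0…4.
(1 + y³ + y⁶) has coefficients 1,0,0,1,0,0,1 for degrees 0…6.
Finally multiplying by (y² + y⁵ + y⁶), the product of all factors after the first has coefficients 0,0,1,0,0,2,1 for degrees 0…6.
[y⁶] = 1·2 + 1·1 = 3.

3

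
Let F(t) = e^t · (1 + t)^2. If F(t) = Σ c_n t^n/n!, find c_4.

21

The EGF product rule gives c_4 = Σ_{k_1+k_2=4} C(4; k_1,k_2) · ∏ g_i(k_i), where e^t gives (1)^k; (1+t)^2 gives the falling factorial (2)_k.
g_1(k) for k = 0…4: 1, 1, 1, 1, 1.
g_2(k) for k = 0…4: 1, 2, 2, 0, 0.
c_4 = Σ_k C(4,k)·g_1(k)·g_2(4−k) = 6·1·2 + 4·1·2 + 1·1·1 = 12 + 8 + 1 = 21.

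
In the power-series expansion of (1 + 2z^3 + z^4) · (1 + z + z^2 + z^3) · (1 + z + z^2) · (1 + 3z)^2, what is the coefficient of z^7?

(1 + 2z^3 + z^4) has coefficients 1,0,0,2,1 for degrees 0…4.
(1 + z + z^2 + z^3) has coefficients 1,1,1,1,0,0,0,0 for degrees 0…7.
Multiplying by (1 + z + z^2) gives running coefficients 1,2,3,3,2,1,0,0 for degrees 0…7.
Finally multiplying by (1 + 3z)^2, the product of all factors after the first has coefficients 1,8,24,39,47,40,24,9 for degrees 0…7.
[z^7] = 1·9 + 2·47 + 1·39 = 142.

142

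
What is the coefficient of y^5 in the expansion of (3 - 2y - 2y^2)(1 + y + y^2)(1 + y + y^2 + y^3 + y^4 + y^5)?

-3

(3 - 2y - 2y^2) has coefficients 3,-2,-2 for degrees 0…2.
(1 + y + y^2) has coefficients 1,1,1,0,0,0 for degrees 0…5.
Finally multiplying by (1 + y + y^2 + y^3 + y^4 + y^5), the product of all factors after the first has coefficients 1,2,3,3,3,3 for degrees 0…5.
[y^5] = 3·3 − 2·3 − 2·3 = -3.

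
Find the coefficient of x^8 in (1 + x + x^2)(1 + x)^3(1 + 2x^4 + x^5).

15

(1 + x + x^2) has coefficients 1,1,1 for degrees 0…2.
(1 + x)^3 has coefficients 1,3,3,1,0,0,0,0,0 for degrees 0…8.
Finally multiplying by (1 + 2x^4 + x^5), the product of all factors after the first has coefficients 1,3,3,1,2,7,9,5,1 for degrees 0…8.
[x^8] = 1·1 + 1·5 + 1·9 = 15.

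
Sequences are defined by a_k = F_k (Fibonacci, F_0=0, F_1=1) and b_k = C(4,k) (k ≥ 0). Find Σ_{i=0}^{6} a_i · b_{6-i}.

55

Write out a_i and b_{6-i} for i = 0,…,6 and sum the products.
Σ = 0·0 + 1·0 + 1·1 + 2·4 + 3·6 + 5·4 + 8·1 = 55.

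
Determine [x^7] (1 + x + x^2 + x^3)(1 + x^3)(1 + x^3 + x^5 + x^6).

3

(1 + x + x^2 + x^3) has coefficients 1,1,1,1 for degrees 0…3.
(1 + x^3) has coefficients 1,0,0,1,0,0,0,0 for degrees 0…7.
Finally multiplying by (1 + x^3 + x^5 + x^6), the product of all factors after the first has coefficients 1,0,0,2,0,1,2,0 for degrees 0…7.
[x^7] = 1·0 + 1·2 + 1·1 + 1·0 = 3.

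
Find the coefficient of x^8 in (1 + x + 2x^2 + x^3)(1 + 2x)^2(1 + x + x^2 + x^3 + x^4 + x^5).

(1 + x + 2x^2 + x^3) has coefficients 1,1,2,1 for degrees 0…3.
(1 + 2x)^2 has coefficients 1,4,4,0,0,0,0,0,0 for degrees 0…8.
Finally multiplying by (1 + x + x^2 + x^3 + x^4 + x^5), the product of all factors after the first has coefficients 1,5,9,9,9,9,8,4,0 for degrees 0…8.
[x^8] = 1·0 + 1·4 + 2·8 + 1·9 = 29.

29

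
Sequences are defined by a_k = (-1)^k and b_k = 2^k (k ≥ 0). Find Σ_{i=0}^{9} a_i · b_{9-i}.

341

The convolution is the x^9 coefficient of A(x)B(x).
Σ = 1·512 − 1·256 + 1·128 − 1·64 + 1·32 − 1·16 + 1·8 − 1·4 + 1·2 − 1·1 = 341.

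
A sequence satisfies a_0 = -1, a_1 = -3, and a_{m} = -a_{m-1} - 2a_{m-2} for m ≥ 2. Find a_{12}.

The ordinary generating function has denominator 1 + y + 2y^2.
Iterating the recurrence: a_0,…,a_{12} = -1, -3, 5, 1, -11, 9, 13, -31, 5, 57, -67, -47, 181.

181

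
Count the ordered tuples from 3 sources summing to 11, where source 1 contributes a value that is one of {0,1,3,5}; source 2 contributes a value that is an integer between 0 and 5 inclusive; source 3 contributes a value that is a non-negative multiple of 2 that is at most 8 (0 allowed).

The generating function for the choices is (1 + y + y^3 + y^5)·(1 + y + y^2 + y^3 + y^4 + y^5)·(1 + y^2 + y^4 + y^6 + y^8); the count is [y^11].
(1 + y + y^3 + y^5) has coefficients 1,1,0,1,0,1 for degrees 0…5.
(1 + y + y^2 + y^3 + y^4 + y^5) has coefficients 1,1,1,1,1,1,0,0,0,0,0,0 for degrees 0…11.
Finally multiplying by (1 + y^2 + y^4 + y^6 + y^8), the product of all factors after the first has coefficients 1,1,2,2,3,3,3,3,3,3,2,2 for degrees 0…11.
[y^11] = 1·2 + 1·2 + 1·3 + 1·3 = 10.

10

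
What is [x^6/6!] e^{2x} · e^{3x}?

15625

The EGF product rule gives c_6 = Σ_{k_1+k_2=6} C(6; k_1,k_2) · ∏ g_i(k_i), where e^{2x} gives (2)^k; e^{3x} gives (3)^k.
g_1(k) for k = 0…6: 1, 2, 4, 8, 16, 32, 64.
g_2(k) for k = 0…6: 1, 3, 9, 27, 81, 243, 729.
c_6 = Σ_k C(6,k)·g_1(k)·g_2(6−k) = 1·1·729 + 6·2·243 + 15·4·81 + 20·8·27 + 15·16·9 + 6·32·3 + 1·64·1 = 729 + 2916 + 4860 + 4320 + 2160 + 576 + 64 = 15625.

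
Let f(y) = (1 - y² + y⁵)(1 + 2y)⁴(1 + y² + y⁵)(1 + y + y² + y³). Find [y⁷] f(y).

(1 - y² + y⁵) has coefficients 1,0,-1,0,0,1 for degrees 0…5.
(1 + 2y)⁴ has coefficients 1,8,24,32,16,0,0,0 for degrees 0…7.
Multiplying by (1 + y² + y⁵) gives running coefficients 1,8,25,40,40,33,24,24 for degrees 0…7.
Finally multiplying by (1 + y + y² + y³), the product of all factors after the first has coefficients 1,9,34,74,113,138,137,121 for degrees 0…7.
[y⁷] = 1·121 − 1·138 + 1·34 = 17.

17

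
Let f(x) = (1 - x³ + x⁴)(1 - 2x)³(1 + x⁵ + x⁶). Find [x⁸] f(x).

3

(1 - x³ + x⁴) has coefficients 1,0,0,-1,1 for degrees 0…4.
(1 - 2x)³ has coefficients 1,-6,12,-8,0,0,0,0,0 for degrees 0…8.
Finally multiplying by (1 + x⁵ + x⁶), the product of all factors after the first has coefficients 1,-6,12,-8,0,1,-5,6,4 for degrees 0…8.
[x⁸] = 1·4 − 1·1 + 1·0 = 3.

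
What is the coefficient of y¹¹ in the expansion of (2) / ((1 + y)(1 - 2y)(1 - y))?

5460

Partial fractions give a closed form: a_n = (1/3)·(-1)^n + (8/3)·2^n + (-1)·1^n.
At n = 11: a_11 = 5460.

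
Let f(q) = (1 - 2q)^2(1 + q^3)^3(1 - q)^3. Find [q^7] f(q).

(1 - 2q)^2 has coefficients 1,-4,4 for degrees 0…2.
(1 + q^3)^3 has coefficients 1,0,0,3,0,0,3,0 for degrees 0…7.
Finally multiplying by (1 - q)^3, the product of all factors after the first has coefficients 1,-3,3,2,-9,9,0,-9 for degrees 0…7.
[q^7] = 1·(-9) − 4·0 + 4·9 = 27.

27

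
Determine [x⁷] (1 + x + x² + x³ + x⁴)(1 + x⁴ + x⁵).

2

(1 + x + x² + x³ + x⁴) has coefficients 1,1,1,1,1 for degrees 0…4.
(1 + x⁴ + x⁵) has coefficients 1,0,0,0,1,1,0,0 for degrees 0…7.
[x⁷] = 1·0 + 1·0 + 1·1 + 1·1 + 1·0 = 2.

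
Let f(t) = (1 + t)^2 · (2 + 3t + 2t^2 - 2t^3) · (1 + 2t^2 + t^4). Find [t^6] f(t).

(1 + t)^2 has coefficients 1,2,1 for degrees 0…2.
(2 + 3t + 2t^2 - 2t^3) has coefficients 2,3,2,-2,0,0,0 for degrees 0…6.
Finally multiplying by (1 + 2t^2 + t^4), the product of all factors after the first has coefficients 2,3,6,4,6,-1,2 for degrees 0…6.
[t^6] = 1·2 + 2·(-1) + 1·6 = 6.

6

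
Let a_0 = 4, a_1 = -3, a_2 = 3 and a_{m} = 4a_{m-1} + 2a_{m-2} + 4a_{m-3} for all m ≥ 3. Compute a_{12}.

The ordinary generating function has denominator 1 - 4y - 2y^2 - 4y^3.
Iterating the recurrence: a_0,…,a_{12} = 4, -3, 3, 22, 82, 384, 1788, 8248, 38104, 176064, 813456, 3758368, 17364640.

17364640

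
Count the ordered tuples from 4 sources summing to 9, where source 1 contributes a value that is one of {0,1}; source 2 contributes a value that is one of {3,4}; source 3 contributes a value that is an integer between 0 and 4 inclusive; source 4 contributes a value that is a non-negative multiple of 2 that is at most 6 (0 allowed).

The generating function for the choices is (1 + t)·(t³ + t⁴)·(1 + t + t² + t³ + t⁴)·(1 + t² + t⁴ + t⁶); the count is [t⁹].
(1 + t) has coefficients 1,1 for degrees 0…1.
(t³ + t⁴) has coefficients 0,0,0,1,1,0,0,0,0,0 for degrees 0…9.
Multiplying by (1 + t + t² + t³ + t⁴) gives running coefficients 0,0,0,1,2,2,2,2,1,0 for degrees 0…9.
Finally multiplying by (1 + t² + t⁴ + t⁶), the product of all factors after the first has coefficients 0,0,0,1,2,3,4,5,5,5 for degrees 0…9.
[t⁹] = 1·5 + 1·5 = 10.

10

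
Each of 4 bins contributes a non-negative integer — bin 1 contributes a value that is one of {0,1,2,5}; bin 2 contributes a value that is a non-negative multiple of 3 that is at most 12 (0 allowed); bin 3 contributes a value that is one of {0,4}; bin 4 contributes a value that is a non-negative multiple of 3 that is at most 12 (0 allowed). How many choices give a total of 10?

7

The generating function for the choices is (1 + y + y^2 + y^5)·(1 + y^3 + y^6 + y^9 + y^12)·(1 + y^4)·(1 + y^3 + y^6 + y^9 + y^12); the count is [y^10].
(1 + y + y^2 + y^5) has coefficients 1,1,1,0,0,1 for degrees 0…5.
(1 + y^3 + y^6 + y^9 + y^12) has coefficients 1,0,0,1,0,0,1,0,0,1,0 for degrees 0…10.
Multiplying by (1 + y^4) gives running coefficients 1,0,0,1,1,0,1,1,0,1,1 for degrees 0…10.
Finally multiplying by (1 + y^3 + y^6 + y^9 + y^12), the product of all factors after the first has coefficients 1,0,0,2,1,0,3,2,0,4,3 for degrees 0…10.
[y^10] = 1·3 + 1·4 + 1·0 + 1·0 = 7.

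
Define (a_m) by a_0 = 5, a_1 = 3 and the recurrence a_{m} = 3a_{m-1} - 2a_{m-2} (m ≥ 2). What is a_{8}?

The ordinary generating function has denominator 1 - 3t + 2t^2.
Iterating the recurrence: a_0,…,a_{8} = 5, 3, -1, -9, -25, -57, -121, -249, -505.

-505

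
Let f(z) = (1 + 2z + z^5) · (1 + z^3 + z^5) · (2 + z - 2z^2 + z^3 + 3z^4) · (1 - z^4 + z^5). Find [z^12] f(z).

-2

(1 + 2z + z^5) has coefficients 1,2,0,0,0,1 for degrees 0…5.
(1 + z^3 + z^5) has coefficients 1,0,0,1,0,1,0,0,0,0,0,0,0 for degrees 0…12.
Multiplying by (2 + z - 2z^2 + z^3 + 3z^4) gives running coefficients 2,1,-2,3,4,0,2,1,1,3,0,0,0 for degrees 0…12.
Finally multiplying by (1 - z^4 + z^5), the product of all factors after the first has coefficients 2,1,-2,3,2,1,5,-4,0,7,-2,1,0 for degrees 0…12.
[z^12] = 1·0 + 2·1 + 1·(-4) = -2.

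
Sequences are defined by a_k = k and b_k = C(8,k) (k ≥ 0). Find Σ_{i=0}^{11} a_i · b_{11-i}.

1792

Write out a_i and b_{11-i} for i = 0,…,11 and sum the products.
Σ = 0·0 + 1·0 + 2·0 + 3·1 + 4·8 + 5·28 + 6·56 + 7·70 + 8·56 + 9·28 + 10·8 + 11·1 = 1792.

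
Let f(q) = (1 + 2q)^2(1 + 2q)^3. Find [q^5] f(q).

32

(1 + 2q)^2 has coefficients 1,4,4 for degrees 0…2.
(1 + 2q)^3 has coefficients 1,6,12,8,0,0 for degrees 0…5.
[q^5] = 1·0 + 4·0 + 4·8 = 32.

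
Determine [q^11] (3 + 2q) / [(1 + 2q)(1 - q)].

-2729

Partial fractions give a closed form: a_n = (4/3)·(-2)^n + (5/3)·1^n.
At n = 11: a_11 = -2729.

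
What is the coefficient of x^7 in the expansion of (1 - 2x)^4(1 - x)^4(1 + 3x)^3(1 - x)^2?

-1204

(1 - 2x)^4 has coefficients 1,-8,24,-32,16 for degrees 0…4.
(1 - x)^4 has coefficients 1,-4,6,-4,1,0,0,0 for degrees 0…7.
Multiplying by (1 + 3x)^3 gives running coefficients 1,5,-3,-31,19,63,-81,27 for degrees 0…7.
Finally multiplying by (1 - x)^2, the product of all factors after the first has coefficients 1,3,-12,-20,78,-6,-188,252 for degrees 0…7.
[x^7] = 1·252 − 8·(-188) + 24·(-6) − 32·78 + 16·(-20) = -1204.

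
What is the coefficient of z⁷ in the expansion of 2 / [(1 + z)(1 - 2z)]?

The denominator gives the recurrence a_n = a_(n−1) + 2a_(n−2) for n ≥ 2; the numerator fixes a_0 = 2, a_1 = 2.
Iterating: 2, 2, 6, 10, 22, 42, 86, 170, so a_7 = 170.

170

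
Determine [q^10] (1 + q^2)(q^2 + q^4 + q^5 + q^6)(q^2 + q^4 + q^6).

(1 + q^2) has coefficients 1,0,1 for degrees 0…2.
(q^2 + q^4 + q^5 + q^6) has coefficients 0,0,1,0,1,1,1,0,0,0,0 for degrees 0…10.
Finally multiplying by (q^2 + q^4 + q^6), the product of all factors after the first has coefficients 0,0,0,0,1,0,2,1,3,1,2 for degrees 0…10.
[q^10] = 1·2 + 1·3 = 5.

5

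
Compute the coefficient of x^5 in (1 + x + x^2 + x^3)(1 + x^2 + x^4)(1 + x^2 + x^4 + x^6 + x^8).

(1 + x + x^2 + x^3) has coefficients 1,1,1,1 for degrees 0…3.
(1 + x^2 + x^4) has coefficients 1,0,1,0,1,0 for degrees 0…5.
Finally multiplying by (1 + x^2 + x^4 + x^6 + x^8), the product of all factors after the first has coefficients 1,0,2,0,3,0 for degrees 0…5.
[x^5] = 1·0 + 1·3 + 1·0 + 1·2 = 5.

5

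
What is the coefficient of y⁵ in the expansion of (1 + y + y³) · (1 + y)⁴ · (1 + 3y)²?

(1 + y + y³) has coefficients 1,1,0,1 for degrees 0…3.
(1 + y)⁴ has coefficients 1,4,6,4,1,0 for degrees 0…5.
Finally multiplying by (1 + 3y)², the product of all factors after the first has coefficients 1,10,39,76,79,42 for degrees 0…5.
[y⁵] = 1·42 + 1·79 + 1·39 = 160.

160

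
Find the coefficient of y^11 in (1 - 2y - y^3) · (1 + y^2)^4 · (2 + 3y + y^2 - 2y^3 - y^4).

4

(1 - 2y - y^3) has coefficients 1,-2,0,-1 for degrees 0…3.
(1 + y^2)^4 has coefficients 1,0,4,0,6,0,4,0,1,0,0,0 for degrees 0…11.
Finally multiplying by (2 + 3y + y^2 - 2y^3 - y^4), the product of all factors after the first has coefficients 2,3,9,10,15,10,10,0,0,-5,-3,-2 for degrees 0…11.
[y^11] = 1·(-2) − 2·(-3) − 1·0 = 4.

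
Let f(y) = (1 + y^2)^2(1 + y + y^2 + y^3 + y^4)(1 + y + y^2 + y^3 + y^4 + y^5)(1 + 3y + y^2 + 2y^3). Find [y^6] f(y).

90

(1 + y^2)^2 has coefficients 1,0,2,0,1 for degrees 0…4.
(1 + y + y^2 + y^3 + y^4) has coefficients 1,1,1,1,1,0,0 for degrees 0…6.
Multiplying by (1 + y + y^2 + y^3 + y^4 + y^5) gives running coefficients 1,2,3,4,5,5,4 for degrees 0…6.
Finally multiplying by (1 + 3y + y^2 + 2y^3), the product of all factors after the first has coefficients 1,5,10,17,24,30,32 for degrees 0…6.
[y^6] = 1·32 + 2·24 + 1·10 = 90.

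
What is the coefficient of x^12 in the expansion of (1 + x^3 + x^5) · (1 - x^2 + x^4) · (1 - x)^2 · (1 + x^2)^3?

(1 + x^3 + x^5) has coefficients 1,0,0,1,0,1 for degrees 0…5.
(1 - x^2 + x^4) has coefficients 1,0,-1,0,1,0,0,0,0,0,0,0,0 for degrees 0…12.
Multiplying by (1 - x)^2 gives running coefficients 1,-2,0,2,0,-2,1,0,0,0,0,0,0 for degrees 0…12.
Finally multiplying by (1 + x^2)^3, the product of all factors after the first has coefficients 1,-2,3,-4,3,-2,2,-2,3,-4,3,-2,1 for degrees 0…12.
[x^12] = 1·1 + 1·(-4) + 1·(-2) = -5.

-5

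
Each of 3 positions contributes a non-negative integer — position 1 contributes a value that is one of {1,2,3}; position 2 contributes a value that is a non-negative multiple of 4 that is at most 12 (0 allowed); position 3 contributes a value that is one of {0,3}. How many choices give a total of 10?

The generating function for the choices is (z + z^2 + z^3)·(1 + z^4 + z^8 + z^12)·(1 + z^3); the count is [z^10].
(z + z^2 + z^3) has coefficients 0,1,1,1 for degrees 0…3.
(1 + z^4 + z^8 + z^12) has coefficients 1,0,0,0,1,0,0,0,1,0,0 for degrees 0…10.
Finally multiplying by (1 + z^3), the product of all factors after the first has coefficients 1,0,0,1,1,0,0,1,1,0,0 for degrees 0…10.
[z^10] = 1·0 + 1·1 + 1·1 = 2.

2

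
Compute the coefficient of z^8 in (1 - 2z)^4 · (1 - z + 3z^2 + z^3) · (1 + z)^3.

(1 - 2z)^4 has coefficients 1,-8,24,-32,16 for degrees 0…4.
(1 - z + 3z^2 + z^3) has coefficients 1,-1,3,1,0,0,0,0,0 for degrees 0…8.
Finally multiplying by (1 + z)^3, the product of all factors after the first has coefficients 1,2,3,8,11,6,1,0,0 for degrees 0…8.
[z^8] = 1·0 − 8·0 + 24·1 − 32·6 + 16·11 = 8.

8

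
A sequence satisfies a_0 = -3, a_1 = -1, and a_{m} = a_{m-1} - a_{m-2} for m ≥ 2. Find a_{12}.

The ordinary generating function has denominator 1 - x + x^2.
Iterating the recurrence: a_0,…,a_{12} = -3, -1, 2, 3, 1, -2, -3, -1, 2, 3, 1, -2, -3.

-3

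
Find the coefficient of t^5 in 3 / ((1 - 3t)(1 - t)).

1092

Partial fractions give a closed form: a_n = (9/2)·3^n + (-3/2)·1^n.
At n = 5: a_5 = 1092.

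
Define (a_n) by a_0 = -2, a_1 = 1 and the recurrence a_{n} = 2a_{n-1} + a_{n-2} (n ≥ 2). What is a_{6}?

The ordinary generating function has denominator 1 - 2y - y^2.
Iterating the recurrence: a_0,…,a_{6} = -2, 1, 0, 1, 2, 5, 12.

12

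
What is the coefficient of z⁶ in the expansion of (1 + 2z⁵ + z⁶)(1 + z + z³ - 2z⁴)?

3

(1 + 2z⁵ + z⁶) has coefficients 1,0,0,0,0,2,1 for degrees 0…6.
(1 + z + z³ - 2z⁴) has coefficients 1,1,0,1,-2,0,0 for degrees 0…6.
[z⁶] = 1·0 + 2·1 + 1·1 = 3.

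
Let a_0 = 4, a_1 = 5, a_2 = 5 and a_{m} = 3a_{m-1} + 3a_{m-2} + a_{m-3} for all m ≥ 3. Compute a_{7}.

The ordinary generating function has denominator 1 - 3x - 3x^2 - x^3.
Iterating the recurrence: a_0,…,a_{7} = 4, 5, 5, 34, 122, 473, 1819, 6998.

6998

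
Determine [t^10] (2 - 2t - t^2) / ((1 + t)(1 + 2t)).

The denominator gives the recurrence a_n = −3a_(n−1) − 2a_(n−2) for n ≥ 3; the numerator fixes a_0 = 2, a_1 = -8, a_2 = 19.
Iterating: 2, -8, 19, -41, 85, -173, 349, -701, 1405, -2813, 5629, so a_10 = 5629.

5629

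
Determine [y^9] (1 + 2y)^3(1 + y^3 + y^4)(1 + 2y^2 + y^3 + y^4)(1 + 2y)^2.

554

(1 + 2y)^3 has coefficients 1,6,12,8 for degrees 0…3.
(1 + y^3 + y^4) has coefficients 1,0,0,1,1,0,0,0,0,0 for degrees 0…9.
Multiplying by (1 + 2y^2 + y^3 + y^4) gives running coefficients 1,0,2,2,2,2,3,2,1,0 for degrees 0…9.
Finally multiplying by (1 + 2y)^2, the product of all factors after the first has coefficients 1,4,6,10,18,18,19,22,21,12 for degrees 0…9.
[y^9] = 1·12 + 6·21 + 12·22 + 8·19 = 554.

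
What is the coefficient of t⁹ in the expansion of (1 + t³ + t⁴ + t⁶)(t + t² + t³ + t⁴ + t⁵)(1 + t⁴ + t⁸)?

6

(1 + t³ + t⁴ + t⁶) has coefficients 1,0,0,1,1,0,1 for degrees 0…6.
(t + t² + t³ + t⁴ + t⁵) has coefficients 0,1,1,1,1,1,0,0,0,0 for degrees 0…9.
Finally multiplying by (1 + t⁴ + t⁸), the product of all factors after the first has coefficients 0,1,1,1,1,2,1,1,1,2 for degrees 0…9.
[t⁹] = 1·2 + 1·1 + 1·2 + 1·1 = 6.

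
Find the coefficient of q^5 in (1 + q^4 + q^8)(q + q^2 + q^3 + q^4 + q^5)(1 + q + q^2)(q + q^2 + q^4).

7

(1 + q^4 + q^8) has coefficients 1,0,0,0,1,0 for degrees 0…5.
(q + q^2 + q^3 + q^4 + q^5) has coefficients 0,1,1,1,1,1 for degrees 0…5.
Multiplying by (1 + q + q^2) gives running coefficients 0,1,2,3,3,3 for degrees 0…5.
Finally multiplying by (q + q^2 + q^4), the product of all factors after the first has coefficients 0,0,1,3,5,7 for degrees 0…5.
[q^5] = 1·7 + 1·0 = 7.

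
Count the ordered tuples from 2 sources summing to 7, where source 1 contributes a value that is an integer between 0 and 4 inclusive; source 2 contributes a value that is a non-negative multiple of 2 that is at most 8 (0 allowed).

The generating function for the choices is (1 + y + y² + y³ + y⁴)·(1 + y² + y⁴ + y⁶ + y⁸); the count is [y⁷].
(1 + y + y² + y³ + y⁴) has coefficients 1,1,1,1,1 for degrees 0…4.
(1 + y² + y⁴ + y⁶ + y⁸) has coefficients 1,0,1,0,1,0,1,0 for degrees 0…7.
[y⁷] = 1·0 + 1·1 + 1·0 + 1·1 + 1·0 = 2.

2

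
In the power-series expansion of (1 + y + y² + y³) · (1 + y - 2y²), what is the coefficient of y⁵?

-2

(1 + y + y² + y³) has coefficients 1,1,1,1 for degrees 0…3.
(1 + y - 2y²) has coefficients 1,1,-2,0,0,0 for degrees 0…5.
[y⁵] = 1·0 + 1·0 + 1·0 + 1·(-2) = -2.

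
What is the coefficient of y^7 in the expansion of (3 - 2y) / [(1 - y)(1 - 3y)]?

7654

Partial fractions give a closed form: a_n = (-1/2)·1^n + (7/2)·3^n.
At n = 7: a_7 = 7654.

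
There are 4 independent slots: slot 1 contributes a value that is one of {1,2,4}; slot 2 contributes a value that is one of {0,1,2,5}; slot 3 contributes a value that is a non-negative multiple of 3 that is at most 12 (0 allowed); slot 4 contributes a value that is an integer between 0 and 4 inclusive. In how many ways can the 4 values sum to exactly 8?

The generating function for the choices is (y + y^2 + y^4)·(1 + y + y^2 + y^5)·(1 + y^3 + y^6 + y^9 + y^12)·(1 + y + y^2 + y^3 + y^4); the count is [y^8].
(y + y^2 + y^4) has coefficients 0,1,1,0,1 for degrees 0…4.
(1 + y + y^2 + y^5) has coefficients 1,1,1,0,0,1,0,0,0 for degrees 0…8.
Multiplying by (1 + y^3 + y^6 + y^9 + y^12) gives running coefficients 1,1,1,1,1,2,1,1,2 for degrees 0…8.
Finally multiplying by (1 + y + y^2 + y^3 + y^4), the product of all factors after the first has coefficients 1,2,3,4,5,6,6,6,7 for degrees 0…8.
[y^8] = 1·6 + 1·6 + 1·5 = 17.

17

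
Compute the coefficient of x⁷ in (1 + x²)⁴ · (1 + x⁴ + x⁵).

(1 + x²)⁴ has coefficients 1,0,4,0,6,0,4,0 for degrees 0…7.
(1 + x⁴ + x⁵) has coefficients 1,0,0,0,1,1,0,0 for degrees 0…7.
[x⁷] = 1·0 + 4·1 + 6·0 + 4·0 = 4.

4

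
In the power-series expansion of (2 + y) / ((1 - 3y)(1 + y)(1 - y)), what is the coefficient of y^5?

637

Partial fractions give a closed form: a_n = (21/8)·3^n + (1/8)·(-1)^n + (-3/4)·1^n.
At n = 5: a_5 = 637.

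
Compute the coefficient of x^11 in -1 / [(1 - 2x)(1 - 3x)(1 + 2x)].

-316407

The denominator gives the recurrence a_n = 3a_(n−1) + 4a_(n−2) − 12a_(n−3) for n ≥ 3; the numerator fixes a_0 = -1, a_1 = -3, a_2 = -13.
Iterating: -1, -3, -13, -39, -133, -399, -1261, -3783, -11605, -34815, -105469, -316407, so a_11 = -316407.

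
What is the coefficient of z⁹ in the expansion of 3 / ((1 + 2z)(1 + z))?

-3069

The denominator gives the recurrence a_n = −3a_(n−1) − 2a_(n−2) for n ≥ 2; the numerator fixes a_0 = 3, a_1 = -9.
Iterating: 3, -9, 21, -45, 93, -189, 381, -765, 1533, -3069, so a_9 = -3069.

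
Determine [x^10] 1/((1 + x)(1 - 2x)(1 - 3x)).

131495

The denominator gives the recurrence a_n = 4a_(n−1) − a_(n−2) − 6a_(n−3) for n ≥ 3; the numerator fixes a_0 = 1, a_1 = 4, a_2 = 15.
Iterating: 1, 4, 15, 50, 161, 504, 1555, 4750, 14421, 43604, 131495, so a_10 = 131495.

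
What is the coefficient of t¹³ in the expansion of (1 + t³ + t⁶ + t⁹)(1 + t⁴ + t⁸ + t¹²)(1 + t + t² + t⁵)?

(1 + t³ + t⁶ + t⁹) has coefficients 1,0,0,1,0,0,1,0,0,1 for degrees 0…9.
(1 + t⁴ + t⁸ + t¹²) has coefficients 1,0,0,0,1,0,0,0,1,0,0,0,1,0 for degrees 0…13.
Finally multiplying by (1 + t + t² + t⁵), the product of all factors after the first has coefficients 1,1,1,0,1,2,1,0,1,2,1,0,1,2 for degrees 0…13.
[t¹³] = 1·2 + 1·1 + 1·0 + 1·1 = 4.

4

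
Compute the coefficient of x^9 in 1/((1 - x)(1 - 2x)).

1023

Partial fractions give a closed form: a_n = (-1)·1^n + (2)·2^n.
At n = 9: a_9 = 1023.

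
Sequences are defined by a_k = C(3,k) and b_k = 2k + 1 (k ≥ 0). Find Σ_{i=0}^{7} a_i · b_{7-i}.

96

Write out a_i and b_{7-i} for i = 0,…,7 and sum the products.
Σ = 1·15 + 3·13 + 3·11 + 1·9 + 0·7 + 0·5 + 0·3 + 0·1 = 96.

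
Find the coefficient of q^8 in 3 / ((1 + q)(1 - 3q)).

Partial fractions give a closed form: a_n = (3/4)·(-1)^n + (9/4)·3^n.
At n = 8: a_8 = 14763.

14763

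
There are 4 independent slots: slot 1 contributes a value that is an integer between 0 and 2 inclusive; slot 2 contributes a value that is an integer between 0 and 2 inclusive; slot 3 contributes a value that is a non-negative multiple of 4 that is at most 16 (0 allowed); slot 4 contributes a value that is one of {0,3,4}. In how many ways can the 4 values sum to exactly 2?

3

The generating function for the choices is (1 + y + y^2)·(1 + y + y^2)·(1 + y^4 + y^8 + y^12 + y^16)·(1 + y^3 + y^4); the count is [y^2].
(1 + y + y^2) has coefficients 1,1,1 for degrees 0…2.
(1 + y + y^2) has coefficients 1,1,1 for degrees 0…2.
Multiplying by (1 + y^4 + y^8 + y^12 + y^16) gives running coefficients 1,1,1 for degrees 0…2.
Finally multiplying by (1 + y^3 + y^4), the product of all factors after the first has coefficients 1,1,1 for degrees 0…2.
[y^2] = 1·1 + 1·1 + 1·1 = 3.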